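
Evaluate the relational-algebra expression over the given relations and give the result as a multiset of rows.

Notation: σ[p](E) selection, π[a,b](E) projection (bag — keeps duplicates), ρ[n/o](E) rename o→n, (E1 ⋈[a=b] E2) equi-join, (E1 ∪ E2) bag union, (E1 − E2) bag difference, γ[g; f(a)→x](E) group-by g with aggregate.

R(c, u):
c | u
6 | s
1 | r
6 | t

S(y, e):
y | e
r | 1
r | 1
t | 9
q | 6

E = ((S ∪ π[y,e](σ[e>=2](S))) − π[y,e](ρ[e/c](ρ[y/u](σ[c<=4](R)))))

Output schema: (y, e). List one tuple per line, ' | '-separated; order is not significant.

Stepwise |·|:
  S → 4
  S → 4
  σ[e>=2](S) → 2
  π[y,e](σ[e>=2](S)) → 2
  (S ∪ π[y,e](σ[e>=2](S))) → 6
  R → 3
  σ[c<=4](R) → 1
  ρ[y/u](σ[c<=4](R)) → 1
  ρ[e/c](ρ[y/u](σ[c<=4](R))) → 1
  π[y,e](ρ[e/c](ρ[y/u](σ[c<=4](R)))) → 1
  ((S ∪ π[y,e](σ[e>=2](S))) − π[y,e](ρ[e/c](ρ[y/u](σ[c<=4](R))))) → 5

== RESULT ==
y | e
q | 6
q | 6
r | 1
t | 9
t | 9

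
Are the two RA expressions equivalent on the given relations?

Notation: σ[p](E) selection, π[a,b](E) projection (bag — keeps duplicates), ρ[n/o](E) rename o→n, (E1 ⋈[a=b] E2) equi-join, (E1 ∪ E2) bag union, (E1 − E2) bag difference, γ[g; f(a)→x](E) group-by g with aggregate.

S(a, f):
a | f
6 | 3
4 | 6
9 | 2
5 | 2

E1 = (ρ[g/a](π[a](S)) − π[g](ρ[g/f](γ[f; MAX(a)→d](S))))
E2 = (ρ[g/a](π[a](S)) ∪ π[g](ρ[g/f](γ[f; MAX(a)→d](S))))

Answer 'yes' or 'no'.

E1 stepwise |·|:
  S → 4
  π[a](S) → 4
  ρ[g/a](π[a](S)) → 4
  S → 4
  γ[f; MAX(a)→d](S) → 3
  ρ[g/f](γ[f; MAX(a)→d](S)) → 3
  π[g](ρ[g/f](γ[f; MAX(a)→d](S))) → 3
  (ρ[g/a](π[a](S)) − π[g](ρ[g/f](γ[f; MAX(a)→d](S)))) → 3
E2 stepwise |·|:
  S → 4
  π[a](S) → 4
  ρ[g/a](π[a](S)) → 4
  S → 4
  γ[f; MAX(a)→d](S) → 3
  ρ[g/f](γ[f; MAX(a)→d](S)) → 3
  π[g](ρ[g/f](γ[f; MAX(a)→d](S))) → 3
  (ρ[g/a](π[a](S)) ∪ π[g](ρ[g/f](γ[f; MAX(a)→d](S)))) → 7

E1 result:
g
4
5
9
E2 result:
g
2
3
4
5
6
6
9
Witness: (6,) appears 0× in E1 but 2× in E2.

no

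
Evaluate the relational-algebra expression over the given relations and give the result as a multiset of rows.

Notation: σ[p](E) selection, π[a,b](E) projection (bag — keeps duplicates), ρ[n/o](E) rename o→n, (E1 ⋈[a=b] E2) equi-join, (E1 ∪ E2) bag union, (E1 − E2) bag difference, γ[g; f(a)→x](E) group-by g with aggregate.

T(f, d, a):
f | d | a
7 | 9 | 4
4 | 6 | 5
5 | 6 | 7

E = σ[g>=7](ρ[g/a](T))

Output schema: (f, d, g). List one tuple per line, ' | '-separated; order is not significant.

Stepwise |·|:
  T → 3
  ρ[g/a](T) → 3
  σ[g>=7](ρ[g/a](T)) → 1

== RESULT ==
f | d | g
5 | 6 | 7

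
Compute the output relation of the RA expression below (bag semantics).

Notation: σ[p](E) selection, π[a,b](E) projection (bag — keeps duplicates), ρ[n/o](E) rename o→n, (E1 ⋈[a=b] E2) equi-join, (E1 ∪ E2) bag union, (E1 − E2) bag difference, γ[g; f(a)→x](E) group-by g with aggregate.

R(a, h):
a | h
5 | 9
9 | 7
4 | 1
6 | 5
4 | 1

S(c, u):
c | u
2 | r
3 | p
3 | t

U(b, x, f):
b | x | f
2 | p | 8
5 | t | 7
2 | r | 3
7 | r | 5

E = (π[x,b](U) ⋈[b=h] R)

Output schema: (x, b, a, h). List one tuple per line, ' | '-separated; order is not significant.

Stepwise |·|:
  U → 4
  π[x,b](U) → 4
  R → 5
  (π[x,b](U) ⋈[b=h] R) → 2

== RESULT ==
x | b | a | h
r | 7 | 9 | 7
t | 5 | 6 | 5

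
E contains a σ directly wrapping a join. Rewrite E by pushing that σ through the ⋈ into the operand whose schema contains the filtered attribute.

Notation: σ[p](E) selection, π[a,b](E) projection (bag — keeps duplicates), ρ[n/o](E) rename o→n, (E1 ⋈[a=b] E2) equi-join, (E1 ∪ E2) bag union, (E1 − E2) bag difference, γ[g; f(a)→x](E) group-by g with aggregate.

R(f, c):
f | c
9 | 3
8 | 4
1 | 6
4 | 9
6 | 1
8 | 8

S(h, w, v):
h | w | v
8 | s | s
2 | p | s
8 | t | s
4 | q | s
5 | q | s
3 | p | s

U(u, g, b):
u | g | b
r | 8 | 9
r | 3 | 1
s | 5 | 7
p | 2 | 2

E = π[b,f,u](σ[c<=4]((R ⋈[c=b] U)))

σ filters on c, owned by the left side.
E' = π[b,f,u]((σ[c<=4](R) ⋈[c=b] U))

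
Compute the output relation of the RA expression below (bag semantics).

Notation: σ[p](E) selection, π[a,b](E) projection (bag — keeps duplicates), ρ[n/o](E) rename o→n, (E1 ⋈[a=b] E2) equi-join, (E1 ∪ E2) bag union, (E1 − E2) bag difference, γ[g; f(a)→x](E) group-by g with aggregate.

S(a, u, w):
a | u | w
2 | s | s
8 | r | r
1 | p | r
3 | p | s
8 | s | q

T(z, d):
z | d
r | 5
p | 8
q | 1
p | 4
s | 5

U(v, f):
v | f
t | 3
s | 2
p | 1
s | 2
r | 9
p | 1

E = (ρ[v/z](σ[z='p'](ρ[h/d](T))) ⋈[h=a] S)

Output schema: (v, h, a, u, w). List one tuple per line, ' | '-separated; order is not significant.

Subexpression sizes:
  T → 5
  ρ[h/d](T) → 5
  σ[z='p'](ρ[h/d](T)) → 2
  ρ[v/z](σ[z='p'](ρ[h/d](T))) → 2
  S → 5
  (ρ[v/z](σ[z='p'](ρ[h/d](T))) ⋈[h=a] S) → 2

== RESULT ==
v | h | a | u | w
p | 8 | 8 | r | r
p | 8 | 8 | s | q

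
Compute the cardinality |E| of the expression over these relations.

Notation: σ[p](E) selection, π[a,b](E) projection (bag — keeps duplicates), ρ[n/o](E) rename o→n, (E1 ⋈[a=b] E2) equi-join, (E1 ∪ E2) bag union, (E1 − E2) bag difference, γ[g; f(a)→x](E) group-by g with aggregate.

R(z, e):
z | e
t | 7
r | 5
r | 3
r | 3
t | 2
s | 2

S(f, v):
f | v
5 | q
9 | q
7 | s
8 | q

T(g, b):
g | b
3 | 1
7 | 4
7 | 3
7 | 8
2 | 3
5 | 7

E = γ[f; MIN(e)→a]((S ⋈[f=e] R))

Row counts bottom-up:
  S → 4
  R → 6
  (S ⋈[f=e] R) → 2
  γ[f; MIN(e)→a]((S ⋈[f=e] R)) → 2

|E| = 2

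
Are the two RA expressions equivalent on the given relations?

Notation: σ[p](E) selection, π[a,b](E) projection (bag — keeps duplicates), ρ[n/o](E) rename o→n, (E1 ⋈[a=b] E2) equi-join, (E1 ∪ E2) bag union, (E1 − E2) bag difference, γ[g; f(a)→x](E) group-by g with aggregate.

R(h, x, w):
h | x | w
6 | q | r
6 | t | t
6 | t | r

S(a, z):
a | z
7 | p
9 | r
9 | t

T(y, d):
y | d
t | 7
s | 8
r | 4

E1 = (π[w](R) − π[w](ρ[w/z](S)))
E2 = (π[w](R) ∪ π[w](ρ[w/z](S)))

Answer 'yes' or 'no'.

E1 subexpression sizes:
  R → 3
  π[w](R) → 3
  S → 3
  ρ[w/z](S) → 3
  π[w](ρ[w/z](S)) → 3
  (π[w](R) − π[w](ρ[w/z](S))) → 1
E2 subexpression sizes:
  R → 3
  π[w](R) → 3
  S → 3
  ρ[w/z](S) → 3
  π[w](ρ[w/z](S)) → 3
  (π[w](R) ∪ π[w](ρ[w/z](S))) → 6

E1 result:
w
r
E2 result:
w
p
r
r
r
t
t
Witness: ('p',) appears 0× in E1 but 1× in E2.

no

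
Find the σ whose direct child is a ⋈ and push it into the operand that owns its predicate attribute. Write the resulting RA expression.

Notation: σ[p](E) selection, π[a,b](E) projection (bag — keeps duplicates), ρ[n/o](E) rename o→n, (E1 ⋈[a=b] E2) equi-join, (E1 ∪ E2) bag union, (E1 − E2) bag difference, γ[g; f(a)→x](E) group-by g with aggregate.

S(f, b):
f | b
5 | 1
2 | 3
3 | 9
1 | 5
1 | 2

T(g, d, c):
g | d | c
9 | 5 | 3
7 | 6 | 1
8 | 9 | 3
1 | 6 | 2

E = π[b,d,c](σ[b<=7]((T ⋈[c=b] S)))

σ filters on b, owned by the right side.
E' = π[b,d,c]((T ⋈[c=b] σ[b<=7](S)))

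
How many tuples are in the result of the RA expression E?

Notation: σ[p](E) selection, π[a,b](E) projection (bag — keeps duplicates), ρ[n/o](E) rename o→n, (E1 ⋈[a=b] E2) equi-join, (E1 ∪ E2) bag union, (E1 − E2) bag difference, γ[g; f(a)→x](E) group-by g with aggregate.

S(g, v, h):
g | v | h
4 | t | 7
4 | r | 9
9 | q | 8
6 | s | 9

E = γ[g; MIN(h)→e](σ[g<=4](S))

Per-node cardinality:
  S → 4
  σ[g<=4](S) → 2
  γ[g; MIN(h)→e](σ[g<=4](S)) → 1

|E| = 1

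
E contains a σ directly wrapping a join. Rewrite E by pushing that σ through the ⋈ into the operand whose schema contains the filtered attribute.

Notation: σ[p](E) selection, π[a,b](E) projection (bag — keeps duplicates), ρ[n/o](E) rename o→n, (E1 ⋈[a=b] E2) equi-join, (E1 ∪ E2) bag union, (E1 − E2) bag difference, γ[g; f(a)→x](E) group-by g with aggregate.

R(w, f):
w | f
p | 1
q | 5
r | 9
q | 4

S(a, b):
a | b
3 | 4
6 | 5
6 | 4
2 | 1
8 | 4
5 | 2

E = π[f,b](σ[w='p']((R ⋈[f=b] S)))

σ filters on w, owned by the left side.
E' = π[f,b]((σ[w='p'](R) ⋈[f=b] S))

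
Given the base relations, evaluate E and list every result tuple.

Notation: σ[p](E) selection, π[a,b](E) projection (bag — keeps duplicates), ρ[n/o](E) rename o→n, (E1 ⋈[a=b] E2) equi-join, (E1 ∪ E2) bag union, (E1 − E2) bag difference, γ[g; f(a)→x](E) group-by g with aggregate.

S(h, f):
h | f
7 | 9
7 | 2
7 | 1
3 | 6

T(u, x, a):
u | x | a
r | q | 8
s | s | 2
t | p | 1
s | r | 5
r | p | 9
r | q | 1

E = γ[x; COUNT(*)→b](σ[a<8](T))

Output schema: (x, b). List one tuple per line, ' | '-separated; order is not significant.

Subexpression sizes:
  T → 6
  σ[a<8](T) → 4
  γ[x; COUNT(*)→b](σ[a<8](T)) → 4

== RESULT ==
x | b
p | 1
q | 1
r | 1
s | 1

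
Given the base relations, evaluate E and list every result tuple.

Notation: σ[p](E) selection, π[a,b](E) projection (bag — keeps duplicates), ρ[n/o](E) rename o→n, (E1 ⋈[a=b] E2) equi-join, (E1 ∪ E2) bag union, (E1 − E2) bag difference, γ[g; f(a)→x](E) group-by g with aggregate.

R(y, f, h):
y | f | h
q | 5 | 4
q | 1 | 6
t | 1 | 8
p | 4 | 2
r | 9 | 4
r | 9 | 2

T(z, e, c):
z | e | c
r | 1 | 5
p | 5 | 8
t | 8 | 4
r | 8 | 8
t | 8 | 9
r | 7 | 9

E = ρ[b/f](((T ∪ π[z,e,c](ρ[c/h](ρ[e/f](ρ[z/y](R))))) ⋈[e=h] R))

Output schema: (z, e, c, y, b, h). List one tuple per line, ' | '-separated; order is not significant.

Row counts bottom-up:
  T → 6
  R → 6
  ρ[z/y](R) → 6
  ρ[e/f](ρ[z/y](R)) → 6
  ρ[c/h](ρ[e/f](ρ[z/y](R))) → 6
  π[z,e,c](ρ[c/h](ρ[e/f](ρ[z/y](R)))) → 6
  (T ∪ π[z,e,c](ρ[c/h](ρ[e/f](ρ[z/y](R))))) → 12
  R → 6
  ((T ∪ π[z,e,c](ρ[c/h](ρ[e/f](ρ[z/y](R))))) ⋈[e=h] R) → 5
  ρ[b/f](((T ∪ π[z,e,c](ρ[c/h](ρ[e/f](ρ[z/y](R))))) ⋈[e=h] R)) → 5

== RESULT ==
z | e | c | y | b | h
p | 4 | 2 | q | 5 | 4
p | 4 | 2 | r | 9 | 4
r | 8 | 8 | t | 1 | 8
t | 8 | 4 | t | 1 | 8
t | 8 | 9 | t | 1 | 8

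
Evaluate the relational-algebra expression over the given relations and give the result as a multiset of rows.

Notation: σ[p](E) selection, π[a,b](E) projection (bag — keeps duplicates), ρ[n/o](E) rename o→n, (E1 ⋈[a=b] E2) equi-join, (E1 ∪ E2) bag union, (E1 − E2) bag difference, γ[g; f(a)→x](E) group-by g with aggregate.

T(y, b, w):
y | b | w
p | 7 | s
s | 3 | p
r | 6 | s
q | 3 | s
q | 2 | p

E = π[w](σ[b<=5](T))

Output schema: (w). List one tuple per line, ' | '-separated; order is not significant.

Stepwise |·|:
  T → 5
  σ[b<=5](T) → 3
  π[w](σ[b<=5](T)) → 3

== RESULT ==
w
p
p
s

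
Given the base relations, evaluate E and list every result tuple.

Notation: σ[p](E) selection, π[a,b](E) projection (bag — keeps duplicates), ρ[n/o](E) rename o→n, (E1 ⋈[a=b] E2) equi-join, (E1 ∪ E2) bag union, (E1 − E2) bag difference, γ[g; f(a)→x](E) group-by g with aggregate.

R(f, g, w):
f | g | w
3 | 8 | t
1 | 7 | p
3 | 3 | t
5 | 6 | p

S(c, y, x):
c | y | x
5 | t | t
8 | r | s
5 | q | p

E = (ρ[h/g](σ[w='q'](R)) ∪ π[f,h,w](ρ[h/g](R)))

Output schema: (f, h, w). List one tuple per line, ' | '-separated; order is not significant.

Stepwise |·|:
  R → 4
  σ[w='q'](R) → 0
  ρ[h/g](σ[w='q'](R)) → 0
  R → 4
  ρ[h/g](R) → 4
  π[f,h,w](ρ[h/g](R)) → 4
  (ρ[h/g](σ[w='q'](R)) ∪ π[f,h,w](ρ[h/g](R))) → 4

== RESULT ==
f | h | w
1 | 7 | p
3 | 3 | t
3 | 8 | t
5 | 6 | p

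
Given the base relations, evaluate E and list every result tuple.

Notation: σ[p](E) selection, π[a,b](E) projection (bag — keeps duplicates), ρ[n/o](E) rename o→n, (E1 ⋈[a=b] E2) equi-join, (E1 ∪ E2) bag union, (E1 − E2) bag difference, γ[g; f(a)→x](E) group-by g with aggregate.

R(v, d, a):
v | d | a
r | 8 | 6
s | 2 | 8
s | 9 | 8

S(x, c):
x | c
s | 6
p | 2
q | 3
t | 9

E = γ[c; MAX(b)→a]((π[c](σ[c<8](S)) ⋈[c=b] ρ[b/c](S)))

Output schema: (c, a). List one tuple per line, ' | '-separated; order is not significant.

Subexpression sizes:
  S → 4
  σ[c<8](S) → 3
  π[c](σ[c<8](S)) → 3
  S → 4
  ρ[b/c](S) → 4
  (π[c](σ[c<8](S)) ⋈[c=b] ρ[b/c](S)) → 3
  γ[c; MAX(b)→a]((π[c](σ[c<8](S)) ⋈[c=b] ρ[b/c](S))) → 3

== RESULT ==
c | a
2 | 2
3 | 3
6 | 6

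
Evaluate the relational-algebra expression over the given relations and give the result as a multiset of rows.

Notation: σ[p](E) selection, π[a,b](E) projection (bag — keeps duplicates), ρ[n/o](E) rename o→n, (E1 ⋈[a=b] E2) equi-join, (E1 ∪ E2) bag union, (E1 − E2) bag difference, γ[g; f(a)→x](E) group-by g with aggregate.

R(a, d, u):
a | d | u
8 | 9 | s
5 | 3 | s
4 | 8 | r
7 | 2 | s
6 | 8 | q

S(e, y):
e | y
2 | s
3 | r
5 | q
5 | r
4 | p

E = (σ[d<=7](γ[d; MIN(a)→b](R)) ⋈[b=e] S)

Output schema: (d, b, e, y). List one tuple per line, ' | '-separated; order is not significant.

Subexpression sizes:
  R → 5
  γ[d; MIN(a)→b](R) → 4
  σ[d<=7](γ[d; MIN(a)→b](R)) → 2
  S → 5
  (σ[d<=7](γ[d; MIN(a)→b](R)) ⋈[b=e] S) → 2

== RESULT ==
d | b | e | y
3 | 5 | 5 | q
3 | 5 | 5 | r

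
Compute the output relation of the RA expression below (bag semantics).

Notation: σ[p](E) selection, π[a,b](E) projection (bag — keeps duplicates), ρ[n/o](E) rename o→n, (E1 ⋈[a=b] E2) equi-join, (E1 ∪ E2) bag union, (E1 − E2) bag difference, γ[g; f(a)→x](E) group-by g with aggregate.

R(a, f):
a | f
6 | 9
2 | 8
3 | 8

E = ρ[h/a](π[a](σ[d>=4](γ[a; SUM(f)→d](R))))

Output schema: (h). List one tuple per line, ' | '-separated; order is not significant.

Subexpression sizes:
  R → 3
  γ[a; SUM(f)→d](R) → 3
  σ[d>=4](γ[a; SUM(f)→d](R)) → 3
  π[a](σ[d>=4](γ[a; SUM(f)→d](R))) → 3
  ρ[h/a](π[a](σ[d>=4](γ[a; SUM(f)→d](R)))) → 3

== RESULT ==
h
2
3
6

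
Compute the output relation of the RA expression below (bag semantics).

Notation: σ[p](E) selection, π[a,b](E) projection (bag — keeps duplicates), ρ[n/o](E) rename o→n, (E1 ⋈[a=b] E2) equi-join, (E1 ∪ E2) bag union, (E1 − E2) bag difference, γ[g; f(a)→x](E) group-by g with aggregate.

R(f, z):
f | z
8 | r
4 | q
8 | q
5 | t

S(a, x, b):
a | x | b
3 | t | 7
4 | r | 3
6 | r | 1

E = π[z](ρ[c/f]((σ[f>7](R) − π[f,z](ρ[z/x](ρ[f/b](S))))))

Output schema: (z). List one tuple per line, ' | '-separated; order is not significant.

Per-node cardinality:
  R → 4
  σ[f>7](R) → 2
  S → 3
  ρ[f/b](S) → 3
  ρ[z/x](ρ[f/b](S)) → 3
  π[f,z](ρ[z/x](ρ[f/b](S))) → 3
  (σ[f>7](R) − π[f,z](ρ[z/x](ρ[f/b](S)))) → 2
  ρ[c/f]((σ[f>7](R) − π[f,z](ρ[z/x](ρ[f/b](S))))) → 2
  π[z](ρ[c/f]((σ[f>7](R) − π[f,z](ρ[z/x](ρ[f/b](S)))))) → 2

== RESULT ==
z
q
r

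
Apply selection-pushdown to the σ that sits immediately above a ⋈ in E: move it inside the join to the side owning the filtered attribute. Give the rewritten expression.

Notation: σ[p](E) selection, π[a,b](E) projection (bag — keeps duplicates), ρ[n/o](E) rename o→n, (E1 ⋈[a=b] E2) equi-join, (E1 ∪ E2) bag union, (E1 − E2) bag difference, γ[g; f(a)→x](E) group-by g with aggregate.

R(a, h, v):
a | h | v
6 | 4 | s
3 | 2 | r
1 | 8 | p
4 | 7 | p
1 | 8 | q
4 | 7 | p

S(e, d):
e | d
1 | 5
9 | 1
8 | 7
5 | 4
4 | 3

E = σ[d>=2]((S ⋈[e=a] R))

σ filters on d, owned by the left side.
E' = (σ[d>=2](S) ⋈[e=a] R)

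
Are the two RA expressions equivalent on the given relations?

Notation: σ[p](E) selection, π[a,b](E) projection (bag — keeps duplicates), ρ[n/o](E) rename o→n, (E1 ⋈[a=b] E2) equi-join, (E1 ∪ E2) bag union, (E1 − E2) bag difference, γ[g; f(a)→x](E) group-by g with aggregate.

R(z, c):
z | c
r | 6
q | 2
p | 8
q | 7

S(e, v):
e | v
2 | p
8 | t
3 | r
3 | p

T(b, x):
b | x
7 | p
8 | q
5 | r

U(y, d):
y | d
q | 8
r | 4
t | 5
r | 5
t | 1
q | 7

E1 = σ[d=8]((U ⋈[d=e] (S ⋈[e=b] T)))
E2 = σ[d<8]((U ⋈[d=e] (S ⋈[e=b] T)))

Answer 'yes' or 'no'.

E1 per-node cardinality:
  U → 6
  S → 4
  T → 3
  (S ⋈[e=b] T) → 1
  (U ⋈[d=e] (S ⋈[e=b] T)) → 1
  σ[d=8]((U ⋈[d=e] (S ⋈[e=b] T))) → 1
E2 per-node cardinality:
  U → 6
  S → 4
  T → 3
  (S ⋈[e=b] T) → 1
  (U ⋈[d=e] (S ⋈[e=b] T)) → 1
  σ[d<8]((U ⋈[d=e] (S ⋈[e=b] T))) → 0

E1 result:
y | d | e | v | b | x
q | 8 | 8 | t | 8 | q
E2 result:
y | d | e | v | b | x
(0 rows)
Witness: ('q', 8, 8, 't', 8, 'q') appears 1× in E1 but 0× in E2.

no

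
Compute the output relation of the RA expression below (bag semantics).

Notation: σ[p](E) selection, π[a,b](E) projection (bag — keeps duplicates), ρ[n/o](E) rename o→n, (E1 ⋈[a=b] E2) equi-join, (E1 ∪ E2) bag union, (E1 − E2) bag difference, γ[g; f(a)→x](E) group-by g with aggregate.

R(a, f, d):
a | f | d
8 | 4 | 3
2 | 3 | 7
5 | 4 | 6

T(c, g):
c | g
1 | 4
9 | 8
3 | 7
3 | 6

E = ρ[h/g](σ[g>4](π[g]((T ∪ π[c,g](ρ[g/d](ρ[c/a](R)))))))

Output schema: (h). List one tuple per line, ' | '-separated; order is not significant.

Stepwise |·|:
  T → 4
  R → 3
  ρ[c/a](R) → 3
  ρ[g/d](ρ[c/a](R)) → 3
  π[c,g](ρ[g/d](ρ[c/a](R))) → 3
  (T ∪ π[c,g](ρ[g/d](ρ[c/a](R)))) → 7
  π[g]((T ∪ π[c,g](ρ[g/d](ρ[c/a](R))))) → 7
  σ[g>4](π[g]((T ∪ π[c,g](ρ[g/d](ρ[c/a](R)))))) → 5
  ρ[h/g](σ[g>4](π[g]((T ∪ π[c,g](ρ[g/d](ρ[c/a](R))))))) → 5

== RESULT ==
h
6
6
7
7
8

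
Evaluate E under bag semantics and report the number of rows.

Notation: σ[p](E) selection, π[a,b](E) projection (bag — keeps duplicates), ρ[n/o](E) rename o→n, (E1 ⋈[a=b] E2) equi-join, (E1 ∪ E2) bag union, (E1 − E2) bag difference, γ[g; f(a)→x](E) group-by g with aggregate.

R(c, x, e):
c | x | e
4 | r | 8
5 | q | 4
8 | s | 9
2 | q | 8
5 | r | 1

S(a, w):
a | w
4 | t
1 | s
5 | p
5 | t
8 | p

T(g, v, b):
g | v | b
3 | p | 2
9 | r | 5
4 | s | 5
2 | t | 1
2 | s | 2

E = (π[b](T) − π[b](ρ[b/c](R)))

Per-node cardinality:
  T → 5
  π[b](T) → 5
  R → 5
  ρ[b/c](R) → 5
  π[b](ρ[b/c](R)) → 5
  (π[b](T) − π[b](ρ[b/c](R))) → 2

|E| = 2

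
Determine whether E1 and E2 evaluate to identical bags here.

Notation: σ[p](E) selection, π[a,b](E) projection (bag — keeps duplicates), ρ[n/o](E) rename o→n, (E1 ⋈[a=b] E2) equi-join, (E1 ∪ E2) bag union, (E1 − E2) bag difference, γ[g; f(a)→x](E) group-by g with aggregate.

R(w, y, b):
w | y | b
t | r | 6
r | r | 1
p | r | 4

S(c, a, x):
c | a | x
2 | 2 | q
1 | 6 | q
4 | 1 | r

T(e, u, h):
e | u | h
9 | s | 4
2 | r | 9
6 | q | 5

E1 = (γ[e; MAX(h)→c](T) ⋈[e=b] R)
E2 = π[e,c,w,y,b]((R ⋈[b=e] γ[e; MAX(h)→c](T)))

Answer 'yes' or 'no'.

E1 per-node cardinality:
  T → 3
  γ[e; MAX(h)→c](T) → 3
  R → 3
  (γ[e; MAX(h)→c](T) ⋈[e=b] R) → 1
E2 per-node cardinality:
  R → 3
  T → 3
  γ[e; MAX(h)→c](T) → 3
  (R ⋈[b=e] γ[e; MAX(h)→c](T)) → 1
  π[e,c,w,y,b]((R ⋈[b=e] γ[e; MAX(h)→c](T))) → 1

E1 and E2 produce the same multiset:
e | c | w | y | b
6 | 5 | t | r | 6

yes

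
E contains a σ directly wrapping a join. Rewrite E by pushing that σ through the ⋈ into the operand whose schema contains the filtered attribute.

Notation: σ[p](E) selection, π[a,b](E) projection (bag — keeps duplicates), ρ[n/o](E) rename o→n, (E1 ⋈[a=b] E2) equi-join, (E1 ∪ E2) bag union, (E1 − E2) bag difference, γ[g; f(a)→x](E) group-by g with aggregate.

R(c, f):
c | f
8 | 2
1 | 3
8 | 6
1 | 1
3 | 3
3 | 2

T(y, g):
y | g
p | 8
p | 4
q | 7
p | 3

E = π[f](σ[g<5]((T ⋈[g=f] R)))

σ filters on g, owned by the left side.
E' = π[f]((σ[g<5](T) ⋈[g=f] R))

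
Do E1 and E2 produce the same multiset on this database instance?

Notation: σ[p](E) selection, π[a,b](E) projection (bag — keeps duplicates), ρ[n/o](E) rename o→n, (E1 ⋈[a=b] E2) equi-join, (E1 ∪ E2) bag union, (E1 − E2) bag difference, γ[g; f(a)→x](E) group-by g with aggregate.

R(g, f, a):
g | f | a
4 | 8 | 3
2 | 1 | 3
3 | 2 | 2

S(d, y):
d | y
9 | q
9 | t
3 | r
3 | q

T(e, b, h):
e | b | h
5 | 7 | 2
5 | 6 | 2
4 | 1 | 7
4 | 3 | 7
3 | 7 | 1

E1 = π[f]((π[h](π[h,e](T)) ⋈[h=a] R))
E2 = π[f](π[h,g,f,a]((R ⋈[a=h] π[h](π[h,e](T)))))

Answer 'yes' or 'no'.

E1 row counts bottom-up:
  T → 5
  π[h,e](T) → 5
  π[h](π[h,e](T)) → 5
  R → 3
  (π[h](π[h,e](T)) ⋈[h=a] R) → 2
  π[f]((π[h](π[h,e](T)) ⋈[h=a] R)) → 2
E2 row counts bottom-up:
  R → 3
  T → 5
  π[h,e](T) → 5
  π[h](π[h,e](T)) → 5
  (R ⋈[a=h] π[h](π[h,e](T))) → 2
  π[h,g,f,a]((R ⋈[a=h] π[h](π[h,e](T)))) → 2
  π[f](π[h,g,f,a]((R ⋈[a=h] π[h](π[h,e](T))))) → 2

E1 and E2 produce the same multiset:
f
2
2

yes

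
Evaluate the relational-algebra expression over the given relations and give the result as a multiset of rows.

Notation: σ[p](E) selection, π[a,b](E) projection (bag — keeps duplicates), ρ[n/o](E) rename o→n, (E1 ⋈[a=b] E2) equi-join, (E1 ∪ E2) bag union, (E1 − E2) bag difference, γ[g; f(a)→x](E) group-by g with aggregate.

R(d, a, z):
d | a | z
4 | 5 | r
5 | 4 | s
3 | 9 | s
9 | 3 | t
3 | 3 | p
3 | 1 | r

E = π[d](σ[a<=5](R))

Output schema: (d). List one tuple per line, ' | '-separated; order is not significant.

Subexpression sizes:
  R → 6
  σ[a<=5](R) → 5
  π[d](σ[a<=5](R)) → 5

== RESULT ==
d
3
3
4
5
9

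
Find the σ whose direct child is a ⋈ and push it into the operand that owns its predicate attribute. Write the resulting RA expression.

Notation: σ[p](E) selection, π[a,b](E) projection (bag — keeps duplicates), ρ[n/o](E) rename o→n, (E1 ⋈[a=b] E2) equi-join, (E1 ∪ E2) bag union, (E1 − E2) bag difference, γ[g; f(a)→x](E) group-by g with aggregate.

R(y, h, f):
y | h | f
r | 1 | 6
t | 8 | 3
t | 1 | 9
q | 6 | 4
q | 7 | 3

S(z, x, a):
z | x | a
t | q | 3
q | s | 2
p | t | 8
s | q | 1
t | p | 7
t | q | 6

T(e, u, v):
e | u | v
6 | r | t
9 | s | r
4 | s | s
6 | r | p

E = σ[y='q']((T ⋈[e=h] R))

σ filters on y, owned by the right side.
E' = (T ⋈[e=h] σ[y='q'](R))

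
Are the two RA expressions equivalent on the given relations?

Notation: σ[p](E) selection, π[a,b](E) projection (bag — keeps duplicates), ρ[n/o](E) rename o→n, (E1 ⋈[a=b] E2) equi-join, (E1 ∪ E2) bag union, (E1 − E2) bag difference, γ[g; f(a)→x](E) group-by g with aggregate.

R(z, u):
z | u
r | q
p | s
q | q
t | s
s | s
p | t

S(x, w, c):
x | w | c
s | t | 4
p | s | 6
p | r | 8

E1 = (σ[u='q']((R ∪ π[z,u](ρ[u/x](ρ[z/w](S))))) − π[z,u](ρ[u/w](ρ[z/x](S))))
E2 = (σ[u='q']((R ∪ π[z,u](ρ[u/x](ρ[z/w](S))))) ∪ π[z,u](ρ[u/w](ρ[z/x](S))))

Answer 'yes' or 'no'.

E1 row counts bottom-up:
  R → 6
  S → 3
  ρ[z/w](S) → 3
  ρ[u/x](ρ[z/w](S)) → 3
  π[z,u](ρ[u/x](ρ[z/w](S))) → 3
  (R ∪ π[z,u](ρ[u/x](ρ[z/w](S)))) → 9
  σ[u='q']((R ∪ π[z,u](ρ[u/x](ρ[z/w](S))))) → 2
  S → 3
  ρ[z/x](S) → 3
  ρ[u/w](ρ[z/x](S)) → 3
  π[z,u](ρ[u/w](ρ[z/x](S))) → 3
  (σ[u='q']((R ∪ π[z,u](ρ[u/x](ρ[z/w](S))))) − π[z,u](ρ[u/w](ρ[z/x](S)))) → 2
E2 row counts bottom-up:
  R → 6
  S → 3
  ρ[z/w](S) → 3
  ρ[u/x](ρ[z/w](S)) → 3
  π[z,u](ρ[u/x](ρ[z/w](S))) → 3
  (R ∪ π[z,u](ρ[u/x](ρ[z/w](S)))) → 9
  σ[u='q']((R ∪ π[z,u](ρ[u/x](ρ[z/w](S))))) → 2
  S → 3
  ρ[z/x](S) → 3
  ρ[u/w](ρ[z/x](S)) → 3
  π[z,u](ρ[u/w](ρ[z/x](S))) → 3
  (σ[u='q']((R ∪ π[z,u](ρ[u/x](ρ[z/w](S))))) ∪ π[z,u](ρ[u/w](ρ[z/x](S)))) → 5

E1 result:
z | u
q | q
r | q
E2 result:
z | u
p | r
p | s
q | q
r | q
s | t
Witness: ('p', 's') appears 0× in E1 but 1× in E2.

no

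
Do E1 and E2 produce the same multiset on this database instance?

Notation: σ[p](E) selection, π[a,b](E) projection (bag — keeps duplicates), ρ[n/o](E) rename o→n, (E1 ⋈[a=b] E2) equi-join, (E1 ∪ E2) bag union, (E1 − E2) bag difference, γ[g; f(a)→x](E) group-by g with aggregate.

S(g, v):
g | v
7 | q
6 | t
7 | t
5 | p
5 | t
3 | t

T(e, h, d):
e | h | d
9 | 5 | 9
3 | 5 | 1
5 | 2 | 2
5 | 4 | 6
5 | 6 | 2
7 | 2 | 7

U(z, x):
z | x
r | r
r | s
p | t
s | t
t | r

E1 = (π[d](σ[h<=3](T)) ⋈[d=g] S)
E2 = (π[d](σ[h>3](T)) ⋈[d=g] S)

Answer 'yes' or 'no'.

E1 subexpression sizes:
  T → 6
  σ[h<=3](T) → 2
  π[d](σ[h<=3](T)) → 2
  S → 6
  (π[d](σ[h<=3](T)) ⋈[d=g] S) → 2
E2 subexpression sizes:
  T → 6
  σ[h>3](T) → 4
  π[d](σ[h>3](T)) → 4
  S → 6
  (π[d](σ[h>3](T)) ⋈[d=g] S) → 1

E1 result:
d | g | v
7 | 7 | q
7 | 7 | t
E2 result:
d | g | v
6 | 6 | t
Witness: (6, 6, 't') appears 0× in E1 but 1× in E2.

no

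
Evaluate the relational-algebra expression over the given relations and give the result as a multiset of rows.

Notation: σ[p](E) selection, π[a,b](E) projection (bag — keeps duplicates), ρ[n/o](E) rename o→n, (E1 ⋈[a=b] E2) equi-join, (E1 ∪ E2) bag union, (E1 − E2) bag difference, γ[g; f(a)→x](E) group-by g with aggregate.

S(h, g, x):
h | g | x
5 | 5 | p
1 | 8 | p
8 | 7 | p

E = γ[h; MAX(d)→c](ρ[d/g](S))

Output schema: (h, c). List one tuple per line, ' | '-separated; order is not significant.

Row counts bottom-up:
  S → 3
  ρ[d/g](S) → 3
  γ[h; MAX(d)→c](ρ[d/g](S)) → 3

== RESULT ==
h | c
1 | 8
5 | 5
8 | 7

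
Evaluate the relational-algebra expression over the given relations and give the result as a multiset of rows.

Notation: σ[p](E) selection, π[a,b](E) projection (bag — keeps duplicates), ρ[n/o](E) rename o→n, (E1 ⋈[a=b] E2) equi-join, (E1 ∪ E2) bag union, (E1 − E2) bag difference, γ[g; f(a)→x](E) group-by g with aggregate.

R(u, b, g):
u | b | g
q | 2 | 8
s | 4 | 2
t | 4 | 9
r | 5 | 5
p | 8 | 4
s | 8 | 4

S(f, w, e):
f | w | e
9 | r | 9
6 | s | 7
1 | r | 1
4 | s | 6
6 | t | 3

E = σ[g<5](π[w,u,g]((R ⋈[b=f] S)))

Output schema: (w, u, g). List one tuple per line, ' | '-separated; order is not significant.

Stepwise |·|:
  R → 6
  S → 5
  (R ⋈[b=f] S) → 2
  π[w,u,g]((R ⋈[b=f] S)) → 2
  σ[g<5](π[w,u,g]((R ⋈[b=f] S))) → 1

== RESULT ==
w | u | g
s | s | 2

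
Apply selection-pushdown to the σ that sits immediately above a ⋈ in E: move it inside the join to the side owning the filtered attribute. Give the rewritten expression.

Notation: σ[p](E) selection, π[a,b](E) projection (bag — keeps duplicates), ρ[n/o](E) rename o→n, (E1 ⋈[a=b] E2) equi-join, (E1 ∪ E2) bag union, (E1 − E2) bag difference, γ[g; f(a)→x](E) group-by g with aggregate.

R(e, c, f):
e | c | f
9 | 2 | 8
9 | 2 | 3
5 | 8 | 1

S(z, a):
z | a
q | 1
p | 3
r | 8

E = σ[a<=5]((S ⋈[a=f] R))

σ filters on a, owned by the left side.
E' = (σ[a<=5](S) ⋈[a=f] R)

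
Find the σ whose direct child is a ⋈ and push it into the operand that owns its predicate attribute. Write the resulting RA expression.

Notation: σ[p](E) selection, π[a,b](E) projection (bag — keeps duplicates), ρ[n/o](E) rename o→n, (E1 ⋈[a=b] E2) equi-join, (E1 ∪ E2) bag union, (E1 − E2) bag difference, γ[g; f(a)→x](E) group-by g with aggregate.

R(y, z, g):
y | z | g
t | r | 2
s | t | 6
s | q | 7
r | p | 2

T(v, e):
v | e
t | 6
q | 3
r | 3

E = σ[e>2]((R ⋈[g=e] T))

σ filters on e, owned by the right side.
E' = (R ⋈[g=e] σ[e>2](T))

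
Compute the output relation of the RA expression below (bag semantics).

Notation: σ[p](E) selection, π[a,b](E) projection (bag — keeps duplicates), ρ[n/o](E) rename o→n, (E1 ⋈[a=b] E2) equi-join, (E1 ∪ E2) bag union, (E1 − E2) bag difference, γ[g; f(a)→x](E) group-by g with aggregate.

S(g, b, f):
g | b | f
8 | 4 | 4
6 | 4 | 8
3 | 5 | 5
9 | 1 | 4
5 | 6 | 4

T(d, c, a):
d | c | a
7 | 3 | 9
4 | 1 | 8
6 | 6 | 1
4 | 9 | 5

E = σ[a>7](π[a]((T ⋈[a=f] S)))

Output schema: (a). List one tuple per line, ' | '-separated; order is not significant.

Stepwise |·|:
  T → 4
  S → 5
  (T ⋈[a=f] S) → 2
  π[a]((T ⋈[a=f] S)) → 2
  σ[a>7](π[a]((T ⋈[a=f] S))) → 1

== RESULT ==
a
8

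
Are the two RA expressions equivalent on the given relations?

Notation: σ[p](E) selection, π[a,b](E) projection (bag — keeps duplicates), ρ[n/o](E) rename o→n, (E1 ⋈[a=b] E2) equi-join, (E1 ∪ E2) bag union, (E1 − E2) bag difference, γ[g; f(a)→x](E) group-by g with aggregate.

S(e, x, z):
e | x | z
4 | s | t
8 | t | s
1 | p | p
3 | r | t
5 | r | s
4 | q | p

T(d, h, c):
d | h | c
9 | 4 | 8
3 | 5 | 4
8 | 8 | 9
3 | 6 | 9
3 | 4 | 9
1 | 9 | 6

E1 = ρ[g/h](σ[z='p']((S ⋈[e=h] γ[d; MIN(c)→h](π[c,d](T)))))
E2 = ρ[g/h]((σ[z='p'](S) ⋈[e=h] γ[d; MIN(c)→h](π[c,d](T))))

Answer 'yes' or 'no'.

E1 stepwise |·|:
  S → 6
  T → 6
  π[c,d](T) → 6
  γ[d; MIN(c)→h](π[c,d](T)) → 4
  (S ⋈[e=h] γ[d; MIN(c)→h](π[c,d](T))) → 3
  σ[z='p']((S ⋈[e=h] γ[d; MIN(c)→h](π[c,d](T)))) → 1
  ρ[g/h](σ[z='p']((S ⋈[e=h] γ[d; MIN(c)→h](π[c,d](T))))) → 1
E2 stepwise |·|:
  S → 6
  σ[z='p'](S) → 2
  T → 6
  π[c,d](T) → 6
  γ[d; MIN(c)→h](π[c,d](T)) → 4
  (σ[z='p'](S) ⋈[e=h] γ[d; MIN(c)→h](π[c,d](T))) → 1
  ρ[g/h]((σ[z='p'](S) ⋈[e=h] γ[d; MIN(c)→h](π[c,d](T)))) → 1

E1 and E2 produce the same multiset:
e | x | z | d | g
4 | q | p | 3 | 4

yes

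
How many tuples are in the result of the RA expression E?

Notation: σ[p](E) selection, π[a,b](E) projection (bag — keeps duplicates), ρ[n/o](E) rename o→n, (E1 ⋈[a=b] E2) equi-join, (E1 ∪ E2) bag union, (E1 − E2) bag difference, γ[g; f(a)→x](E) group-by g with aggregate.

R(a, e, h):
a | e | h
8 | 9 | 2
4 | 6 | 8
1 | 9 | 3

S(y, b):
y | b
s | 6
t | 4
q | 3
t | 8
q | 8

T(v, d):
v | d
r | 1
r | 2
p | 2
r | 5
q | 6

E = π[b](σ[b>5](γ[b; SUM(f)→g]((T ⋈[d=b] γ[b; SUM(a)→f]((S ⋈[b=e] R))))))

Subexpression sizes:
  T → 5
  S → 5
  R → 3
  (S ⋈[b=e] R) → 1
  γ[b; SUM(a)→f]((S ⋈[b=e] R)) → 1
  (T ⋈[d=b] γ[b; SUM(a)→f]((S ⋈[b=e] R))) → 1
  γ[b; SUM(f)→g]((T ⋈[d=b] γ[b; SUM(a)→f]((S ⋈[b=e] R)))) → 1
  σ[b>5](γ[b; SUM(f)→g]((T ⋈[d=b] γ[b; SUM(a)→f]((S ⋈[b=e] R))))) → 1
  π[b](σ[b>5](γ[b; SUM(f)→g]((T ⋈[d=b] γ[b; SUM(a)→f]((S ⋈[b=e] R)))))) → 1

|E| = 1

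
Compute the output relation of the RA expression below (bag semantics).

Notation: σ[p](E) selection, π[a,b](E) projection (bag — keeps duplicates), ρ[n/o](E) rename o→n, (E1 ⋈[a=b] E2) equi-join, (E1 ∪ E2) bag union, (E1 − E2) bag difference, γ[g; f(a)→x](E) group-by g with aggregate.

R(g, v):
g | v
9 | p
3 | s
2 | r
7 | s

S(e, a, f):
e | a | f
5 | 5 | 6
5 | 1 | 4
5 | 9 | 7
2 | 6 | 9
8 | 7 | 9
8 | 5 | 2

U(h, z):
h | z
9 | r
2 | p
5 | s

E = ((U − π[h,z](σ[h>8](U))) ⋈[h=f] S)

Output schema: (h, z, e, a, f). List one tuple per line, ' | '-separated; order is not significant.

Subexpression sizes:
  U → 3
  U → 3
  σ[h>8](U) → 1
  π[h,z](σ[h>8](U)) → 1
  (U − π[h,z](σ[h>8](U))) → 2
  S → 6
  ((U − π[h,z](σ[h>8](U))) ⋈[h=f] S) → 1

== RESULT ==
h | z | e | a | f
2 | p | 8 | 5 | 2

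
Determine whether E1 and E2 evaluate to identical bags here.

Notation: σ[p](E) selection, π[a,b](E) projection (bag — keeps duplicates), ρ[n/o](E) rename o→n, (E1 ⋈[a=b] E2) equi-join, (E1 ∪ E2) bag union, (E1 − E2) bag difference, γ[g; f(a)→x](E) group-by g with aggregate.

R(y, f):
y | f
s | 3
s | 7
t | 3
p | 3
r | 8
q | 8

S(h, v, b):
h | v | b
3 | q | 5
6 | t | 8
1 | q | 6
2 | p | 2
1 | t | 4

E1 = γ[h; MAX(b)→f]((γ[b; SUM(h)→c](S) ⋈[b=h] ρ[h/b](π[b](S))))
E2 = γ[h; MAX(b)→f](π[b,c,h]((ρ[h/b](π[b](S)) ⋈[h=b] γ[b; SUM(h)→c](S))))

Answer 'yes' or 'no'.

E1 subexpression sizes:
  S → 5
  γ[b; SUM(h)→c](S) → 5
  S → 5
  π[b](S) → 5
  ρ[h/b](π[b](S)) → 5
  (γ[b; SUM(h)→c](S) ⋈[b=h] ρ[h/b](π[b](S))) → 5
  γ[h; MAX(b)→f]((γ[b; SUM(h)→c](S) ⋈[b=h] ρ[h/b](π[b](S)))) → 5
E2 subexpression sizes:
  S → 5
  π[b](S) → 5
  ρ[h/b](π[b](S)) → 5
  S → 5
  γ[b; SUM(h)→c](S) → 5
  (ρ[h/b](π[b](S)) ⋈[h=b] γ[b; SUM(h)→c](S)) → 5
  π[b,c,h]((ρ[h/b](π[b](S)) ⋈[h=b] γ[b; SUM(h)→c](S))) → 5
  γ[h; MAX(b)→f](π[b,c,h]((ρ[h/b](π[b](S)) ⋈[h=b] γ[b; SUM(h)→c](S)))) → 5

E1 and E2 produce the same multiset:
h | f
2 | 2
4 | 4
5 | 5
6 | 6
8 | 8

yes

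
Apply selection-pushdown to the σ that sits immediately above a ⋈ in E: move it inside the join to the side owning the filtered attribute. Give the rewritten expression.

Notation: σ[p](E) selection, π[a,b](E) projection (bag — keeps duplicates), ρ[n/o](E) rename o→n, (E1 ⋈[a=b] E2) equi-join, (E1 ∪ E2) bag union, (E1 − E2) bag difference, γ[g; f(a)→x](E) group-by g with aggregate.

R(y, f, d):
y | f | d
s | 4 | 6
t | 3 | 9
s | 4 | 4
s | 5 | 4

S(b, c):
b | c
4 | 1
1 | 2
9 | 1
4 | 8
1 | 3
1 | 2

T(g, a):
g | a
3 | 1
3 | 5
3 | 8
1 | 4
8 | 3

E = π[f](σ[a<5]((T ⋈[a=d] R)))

σ filters on a, owned by the left side.
E' = π[f]((σ[a<5](T) ⋈[a=d] R))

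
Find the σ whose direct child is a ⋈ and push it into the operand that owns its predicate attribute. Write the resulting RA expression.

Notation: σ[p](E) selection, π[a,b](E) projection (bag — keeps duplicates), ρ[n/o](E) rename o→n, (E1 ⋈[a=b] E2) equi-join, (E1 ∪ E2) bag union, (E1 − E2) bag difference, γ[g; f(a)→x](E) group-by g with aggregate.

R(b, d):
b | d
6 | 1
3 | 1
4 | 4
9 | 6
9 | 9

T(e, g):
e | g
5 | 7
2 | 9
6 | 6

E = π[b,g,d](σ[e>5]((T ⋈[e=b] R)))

σ filters on e, owned by the left side.
E' = π[b,g,d]((σ[e>5](T) ⋈[e=b] R))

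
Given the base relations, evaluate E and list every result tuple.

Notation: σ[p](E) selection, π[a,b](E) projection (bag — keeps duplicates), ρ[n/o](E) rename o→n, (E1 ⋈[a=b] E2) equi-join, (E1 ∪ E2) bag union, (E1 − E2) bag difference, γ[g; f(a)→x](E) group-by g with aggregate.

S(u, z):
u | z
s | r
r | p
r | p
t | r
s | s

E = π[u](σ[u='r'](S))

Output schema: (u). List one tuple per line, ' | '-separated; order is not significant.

Subexpression sizes:
  S → 5
  σ[u='r'](S) → 2
  π[u](σ[u='r'](S)) → 2

== RESULT ==
u
r
r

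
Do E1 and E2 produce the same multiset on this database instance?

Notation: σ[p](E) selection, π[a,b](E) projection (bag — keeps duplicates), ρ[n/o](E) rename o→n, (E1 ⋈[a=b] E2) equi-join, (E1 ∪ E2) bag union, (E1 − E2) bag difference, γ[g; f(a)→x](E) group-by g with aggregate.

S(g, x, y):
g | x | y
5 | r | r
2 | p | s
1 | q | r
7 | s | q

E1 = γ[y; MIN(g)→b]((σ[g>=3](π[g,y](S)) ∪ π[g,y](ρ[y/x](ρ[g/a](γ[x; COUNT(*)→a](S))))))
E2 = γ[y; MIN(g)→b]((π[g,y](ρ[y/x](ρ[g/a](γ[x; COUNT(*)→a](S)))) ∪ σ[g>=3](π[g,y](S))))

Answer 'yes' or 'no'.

E1 row counts bottom-up:
  S → 4
  π[g,y](S) → 4
  σ[g>=3](π[g,y](S)) → 2
  S → 4
  γ[x; COUNT(*)→a](S) → 4
  ρ[g/a](γ[x; COUNT(*)→a](S)) → 4
  ρ[y/x](ρ[g/a](γ[x; COUNT(*)→a](S))) → 4
  π[g,y](ρ[y/x](ρ[g/a](γ[x; COUNT(*)→a](S)))) → 4
  (σ[g>=3](π[g,y](S)) ∪ π[g,y](ρ[y/x](ρ[g/a](γ[x; COUNT(*)→a](S))))) → 6
  γ[y; MIN(g)→b]((σ[g>=3](π[g,y](S)) ∪ π[g,y](ρ[y/x](ρ[g/a](γ[x; COUNT(*)→a](S)))))) → 4
E2 row counts bottom-up:
  S → 4
  γ[x; COUNT(*)→a](S) → 4
  ρ[g/a](γ[x; COUNT(*)→a](S)) → 4
  ρ[y/x](ρ[g/a](γ[x; COUNT(*)→a](S))) → 4
  π[g,y](ρ[y/x](ρ[g/a](γ[x; COUNT(*)→a](S)))) → 4
  S → 4
  π[g,y](S) → 4
  σ[g>=3](π[g,y](S)) → 2
  (π[g,y](ρ[y/x](ρ[g/a](γ[x; COUNT(*)→a](S)))) ∪ σ[g>=3](π[g,y](S))) → 6
  γ[y; MIN(g)→b]((π[g,y](ρ[y/x](ρ[g/a](γ[x; COUNT(*)→a](S)))) ∪ σ[g>=3](π[g,y](S)))) → 4

E1 and E2 produce the same multiset:
y | b
p | 1
q | 1
r | 1
s | 1

yes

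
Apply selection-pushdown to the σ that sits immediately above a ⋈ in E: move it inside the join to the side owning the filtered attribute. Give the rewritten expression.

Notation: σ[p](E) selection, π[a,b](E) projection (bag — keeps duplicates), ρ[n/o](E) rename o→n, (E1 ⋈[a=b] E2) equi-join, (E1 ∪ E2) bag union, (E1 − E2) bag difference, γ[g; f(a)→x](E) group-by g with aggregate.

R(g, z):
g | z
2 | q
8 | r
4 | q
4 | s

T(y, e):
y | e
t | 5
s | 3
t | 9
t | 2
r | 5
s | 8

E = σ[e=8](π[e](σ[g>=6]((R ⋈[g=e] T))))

σ filters on g, owned by the left side.
E' = σ[e=8](π[e]((σ[g>=6](R) ⋈[g=e] T)))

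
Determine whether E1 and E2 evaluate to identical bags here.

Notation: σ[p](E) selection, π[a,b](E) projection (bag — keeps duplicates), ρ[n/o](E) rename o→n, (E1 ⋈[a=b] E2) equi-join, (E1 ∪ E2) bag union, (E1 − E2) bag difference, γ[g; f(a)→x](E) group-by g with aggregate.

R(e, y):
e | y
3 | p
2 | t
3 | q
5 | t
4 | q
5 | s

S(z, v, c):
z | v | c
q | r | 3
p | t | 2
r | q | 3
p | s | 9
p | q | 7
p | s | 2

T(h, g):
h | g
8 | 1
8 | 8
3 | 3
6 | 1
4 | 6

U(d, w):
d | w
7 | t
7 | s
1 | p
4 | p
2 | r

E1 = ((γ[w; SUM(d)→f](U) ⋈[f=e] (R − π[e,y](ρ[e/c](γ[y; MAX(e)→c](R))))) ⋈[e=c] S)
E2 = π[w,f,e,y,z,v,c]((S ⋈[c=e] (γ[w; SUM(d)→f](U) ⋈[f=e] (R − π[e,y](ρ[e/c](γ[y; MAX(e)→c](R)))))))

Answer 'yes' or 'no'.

E1 per-node cardinality:
  U → 5
  γ[w; SUM(d)→f](U) → 4
  R → 6
  R → 6
  γ[y; MAX(e)→c](R) → 4
  ρ[e/c](γ[y; MAX(e)→c](R)) → 4
  π[e,y](ρ[e/c](γ[y; MAX(e)→c](R))) → 4
  (R − π[e,y](ρ[e/c](γ[y; MAX(e)→c](R)))) → 2
  (γ[w; SUM(d)→f](U) ⋈[f=e] (R − π[e,y](ρ[e/c](γ[y; MAX(e)→c](R))))) → 1
  S → 6
  ((γ[w; SUM(d)→f](U) ⋈[f=e] (R − π[e,y](ρ[e/c](γ[y; MAX(e)→c](R))))) ⋈[e=c] S) → 2
E2 per-node cardinality:
  S → 6
  U → 5
  γ[w; SUM(d)→f](U) → 4
  R → 6
  R → 6
  γ[y; MAX(e)→c](R) → 4
  ρ[e/c](γ[y; MAX(e)→c](R)) → 4
  π[e,y](ρ[e/c](γ[y; MAX(e)→c](R))) → 4
  (R − π[e,y](ρ[e/c](γ[y; MAX(e)→c](R)))) → 2
  (γ[w; SUM(d)→f](U) ⋈[f=e] (R − π[e,y](ρ[e/c](γ[y; MAX(e)→c](R))))) → 1
  (S ⋈[c=e] (γ[w; SUM(d)→f](U) ⋈[f=e] (R − π[e,y](ρ[e/c](γ[y; MAX(e)→c](R)))))) → 2
  π[w,f,e,y,z,v,c]((S ⋈[c=e] (γ[w; SUM(d)→f](U) ⋈[f=e] (R − π[e,y](ρ[e/c](γ[y; MAX(e)→c](R))))))) → 2

E1 and E2 produce the same multiset:
w | f | e | y | z | v | c
r | 2 | 2 | t | p | s | 2
r | 2 | 2 | t | p | t | 2

yes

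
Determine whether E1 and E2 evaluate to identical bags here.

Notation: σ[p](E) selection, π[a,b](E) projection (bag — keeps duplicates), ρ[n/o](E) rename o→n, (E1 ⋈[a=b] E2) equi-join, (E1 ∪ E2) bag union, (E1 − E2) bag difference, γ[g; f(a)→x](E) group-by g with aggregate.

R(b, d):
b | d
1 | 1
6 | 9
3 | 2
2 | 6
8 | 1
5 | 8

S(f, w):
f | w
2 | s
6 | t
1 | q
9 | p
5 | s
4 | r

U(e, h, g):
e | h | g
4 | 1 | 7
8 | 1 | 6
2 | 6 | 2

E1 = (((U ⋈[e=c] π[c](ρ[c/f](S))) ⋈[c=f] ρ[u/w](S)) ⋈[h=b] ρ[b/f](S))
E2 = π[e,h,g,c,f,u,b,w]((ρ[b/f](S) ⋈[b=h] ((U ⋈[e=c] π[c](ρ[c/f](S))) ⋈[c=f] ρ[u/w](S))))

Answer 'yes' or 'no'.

E1 per-node cardinality:
  U → 3
  S → 6
  ρ[c/f](S) → 6
  π[c](ρ[c/f](S)) → 6
  (U ⋈[e=c] π[c](ρ[c/f](S))) → 2
  S → 6
  ρ[u/w](S) → 6
  ((U ⋈[e=c] π[c](ρ[c/f](S))) ⋈[c=f] ρ[u/w](S)) → 2
  S → 6
  ρ[b/f](S) → 6
  (((U ⋈[e=c] π[c](ρ[c/f](S))) ⋈[c=f] ρ[u/w](S)) ⋈[h=b] ρ[b/f](S)) → 2
E2 per-node cardinality:
  S → 6
  ρ[b/f](S) → 6
  U → 3
  S → 6
  ρ[c/f](S) → 6
  π[c](ρ[c/f](S)) → 6
  (U ⋈[e=c] π[c](ρ[c/f](S))) → 2
  S → 6
  ρ[u/w](S) → 6
  ((U ⋈[e=c] π[c](ρ[c/f](S))) ⋈[c=f] ρ[u/w](S)) → 2
  (ρ[b/f](S) ⋈[b=h] ((U ⋈[e=c] π[c](ρ[c/f](S))) ⋈[c=f] ρ[u/w](S))) → 2
  π[e,h,g,c,f,u,b,w]((ρ[b/f](S) ⋈[b=h] ((U ⋈[e=c] π[c](ρ[c/f](S))) ⋈[c=f] ρ[u/w](S)))) → 2

E1 and E2 produce the same multiset:
e | h | g | c | f | u | b | w
2 | 6 | 2 | 2 | 2 | s | 6 | t
4 | 1 | 7 | 4 | 4 | r | 1 | q

yes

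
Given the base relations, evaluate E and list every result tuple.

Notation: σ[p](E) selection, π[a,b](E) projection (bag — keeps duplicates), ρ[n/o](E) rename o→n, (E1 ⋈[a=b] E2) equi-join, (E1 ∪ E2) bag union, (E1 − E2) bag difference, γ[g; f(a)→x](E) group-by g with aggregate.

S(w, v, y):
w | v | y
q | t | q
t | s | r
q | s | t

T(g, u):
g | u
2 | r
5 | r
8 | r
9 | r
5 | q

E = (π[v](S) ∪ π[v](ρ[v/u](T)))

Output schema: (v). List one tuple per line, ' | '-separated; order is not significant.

Subexpression sizes:
  S → 3
  π[v](S) → 3
  T → 5
  ρ[v/u](T) → 5
  π[v](ρ[v/u](T)) → 5
  (π[v](S) ∪ π[v](ρ[v/u](T))) → 8

== RESULT ==
v
q
r
r
r
r
s
s
t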